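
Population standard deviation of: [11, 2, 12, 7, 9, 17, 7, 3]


Mean = 68/8 = 17/2
  (11-17/2)²=25/4
  (2-17/2)²=169/4
  (12-17/2)²=49/4
  (7-17/2)²=9/4
  (9-17/2)²=1/4
  (17-17/2)²=289/4
  (7-17/2)²=9/4
  (3-17/2)²=121/4
Σ(x-μ)² = 168
σ² = 168/8 = 21

σ = √(21) ≈ 4.5826


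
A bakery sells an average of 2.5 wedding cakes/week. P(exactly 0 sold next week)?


Poisson(λ=2.5): P(X=0) = e^(-λ)×λ^k/k!
= e^(-2.5) × 2.5^0 / 0!
≈ 0.08208499862 × 1 / 1 ≈ 0.082085

P(X=0) ≈ 0.082085 ≈ 8.21%


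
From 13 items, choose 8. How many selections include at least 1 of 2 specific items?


Complement: C(13,8) - C(11,8) = 1287 - 165 = 1122

1122


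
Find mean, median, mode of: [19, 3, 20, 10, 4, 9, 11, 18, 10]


Sorted: [3, 4, 9, 10, 10, 11, 18, 19, 20]
Mean = 104/9
Median = 10
Freq: {19: 1, 3: 1, 20: 1, 10: 2, 4: 1, 9: 1, 11: 1, 18: 1}
Mode: [10]

Mean=104/9, Median=10, Mode=10


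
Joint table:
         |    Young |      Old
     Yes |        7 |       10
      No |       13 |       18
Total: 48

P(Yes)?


P(Yes) = (7+10)/48 = 17/48

P(Yes) = 17/48 ≈ 35.42%


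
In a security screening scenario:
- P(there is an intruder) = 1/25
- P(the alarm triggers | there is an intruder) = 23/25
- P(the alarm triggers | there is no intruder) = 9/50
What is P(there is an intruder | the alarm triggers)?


Using Bayes' theorem:
P(A|B) = P(B|A)·P(A) / P(B)

P(the alarm triggers) = 23/25 × 1/25 + 9/50 × 24/25
= 23/625 + 108/625 = 131/625

P(there is an intruder|the alarm triggers) = (23/625) / (131/625) = 23/131

P(there is an intruder|the alarm triggers) = 23/131 ≈ 17.56%


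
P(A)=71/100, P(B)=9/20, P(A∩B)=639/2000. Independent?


P(A)×P(B) = 639/2000
P(A∩B) = 639/2000
Equal ✓ → Independent

Yes, independent


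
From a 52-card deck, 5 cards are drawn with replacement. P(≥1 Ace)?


P(not a Ace) = 48/52 = 12/13
P(none in 5 draws) = (12/13)^5 = 248832/371293
P(≥1 Ace) = 1 - 248832/371293 = 122461/371293

P = 122461/371293 ≈ 32.98%


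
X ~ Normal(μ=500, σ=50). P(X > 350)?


z = (350-500)/50 = -3.0
P(X > 350) = 1 - P(Z ≤ -3.0) = 1 - 0.0013 = 0.9987

P(X > 350) ≈ 0.9987


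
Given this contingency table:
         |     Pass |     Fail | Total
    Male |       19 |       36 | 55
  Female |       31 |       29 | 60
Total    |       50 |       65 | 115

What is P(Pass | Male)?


P(Pass | Male) = 19/(19+36) = 19/55

P(Pass|Male) = 19/55 ≈ 34.55%


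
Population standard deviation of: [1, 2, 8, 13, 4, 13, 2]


Mean = 43/7
  (1-43/7)²=1296/49
  (2-43/7)²=841/49
  (8-43/7)²=169/49
  (13-43/7)²=2304/49
  (4-43/7)²=225/49
  (13-43/7)²=2304/49
  (2-43/7)²=841/49
Σ(x-μ)² = 1140/7
σ² = (1140/7)/7 = 1140/49

σ = √(1140/49) ≈ 4.8234


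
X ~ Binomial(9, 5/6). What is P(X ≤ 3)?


P(X ≤ 3) = Σ P(X=i) for i=0..3
P(X=0) = 1/10077696
P(X=1) = 5/1119744
P(X=2) = 25/279936
P(X=3) = 875/839808
Sum = 5723/5038848

P(X ≤ 3) = 5723/5038848 ≈ 0.11%


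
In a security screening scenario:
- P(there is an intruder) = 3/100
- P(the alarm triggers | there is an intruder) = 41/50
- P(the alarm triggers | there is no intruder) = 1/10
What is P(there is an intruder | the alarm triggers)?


Using Bayes' theorem:
P(A|B) = P(B|A)·P(A) / P(B)

P(the alarm triggers) = 41/50 × 3/100 + 1/10 × 97/100
= 123/5000 + 97/1000 = 76/625

P(there is an intruder|the alarm triggers) = (123/5000) / (76/625) = 123/608

P(there is an intruder|the alarm triggers) = 123/608 ≈ 20.23%


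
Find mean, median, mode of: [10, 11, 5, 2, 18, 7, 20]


Sorted: [2, 5, 7, 10, 11, 18, 20]
Mean = 73/7
Median = 10
Freq: {10: 1, 11: 1, 5: 1, 2: 1, 18: 1, 7: 1, 20: 1}
Mode: No mode

Mean=73/7, Median=10, Mode=No mode


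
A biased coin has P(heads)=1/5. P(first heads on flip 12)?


Geometric: P(X=12) = (1-p)^(k-1)×p = (4/5)^11×1/5 = 4194304/244140625

P(X=12) = 4194304/244140625 ≈ 1.72%


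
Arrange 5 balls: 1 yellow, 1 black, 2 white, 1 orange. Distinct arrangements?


5!/(1!×1!×2!×1!) = 60

60


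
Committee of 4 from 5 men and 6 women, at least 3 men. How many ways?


Count by #men:
  3M,1W: C(5,3)×C(6,1)=60
  4M,0W: C(5,4)×C(6,0)=5
Total = 65

65


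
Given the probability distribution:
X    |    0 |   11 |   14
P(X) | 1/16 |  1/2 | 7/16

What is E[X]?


E[X] = Σ x·P(X=x)
= (0)×(1/16) + (11)×(1/2) + (14)×(7/16)
= 93/8

E[X] = 93/8


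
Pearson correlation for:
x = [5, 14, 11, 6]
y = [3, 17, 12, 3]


n=4, Σx=36, Σy=35, Σxy=403, Σx²=378, Σy²=451
r = (4×403 - 36×35)/√((4×378 - 36²)(4×451 - 35²))
= 352/√(216×579) = 352/√125064 ≈ 352/353.6439 ≈ 0.9954

r ≈ 0.9954


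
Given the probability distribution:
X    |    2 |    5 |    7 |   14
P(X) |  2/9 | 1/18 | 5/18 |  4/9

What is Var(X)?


E[X] = 80/9
E[X²] = 103
Var(X) = E[X²] - (E[X])² = 103 - 6400/81 = 1943/81

Var(X) = 1943/81 ≈ 23.9877


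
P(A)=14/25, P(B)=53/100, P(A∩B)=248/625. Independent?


P(A)×P(B) = 371/1250
P(A∩B) = 248/625
Not equal → NOT independent

No, not independent


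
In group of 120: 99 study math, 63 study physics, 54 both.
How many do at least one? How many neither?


|A∪B| = 99+63-54 = 108
Neither = 120-108 = 12

At least one: 108; Neither: 12


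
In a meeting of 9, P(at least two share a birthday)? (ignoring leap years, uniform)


P(all different) = Π(365-i)/365 for i=0..8
= 0.905376
P(match) = 1 - 0.905376 = 0.094624

P ≈ 0.0946 ≈ 9.46%


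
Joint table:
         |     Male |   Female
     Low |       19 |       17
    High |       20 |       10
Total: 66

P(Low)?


P(Low) = (19+17)/66 = 36/66 = 6/11

P(Low) = 6/11 ≈ 54.55%


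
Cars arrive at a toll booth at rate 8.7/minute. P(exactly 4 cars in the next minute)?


Poisson(λ=8.7): P(X=4) = e^(-λ)×λ^k/k!
= e^(-8.7) × 8.7^4 / 4!
≈ 0.000166585811 × 5728.9761 / 24 ≈ 0.039765

P(X=4) ≈ 0.039765 ≈ 3.98%


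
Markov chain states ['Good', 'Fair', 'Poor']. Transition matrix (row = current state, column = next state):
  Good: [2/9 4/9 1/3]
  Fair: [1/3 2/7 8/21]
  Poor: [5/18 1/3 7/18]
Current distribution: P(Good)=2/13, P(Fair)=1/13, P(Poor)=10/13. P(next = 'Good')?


P(next=Good) = Σᵢ P(now=i)×P(i→Good)
= 2/13×2/9 + 1/13×1/3 + 10/13×5/18
= 4/117 + 1/39 + 25/117 = 32/117

P = 32/117 ≈ 0.2735


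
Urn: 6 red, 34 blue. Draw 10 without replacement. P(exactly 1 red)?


Hypergeometric: C(6,1)×C(34,9)/C(40,10)
= 6×52451256/847660528 = 261/703

P(X=1) = 261/703 ≈ 37.13%


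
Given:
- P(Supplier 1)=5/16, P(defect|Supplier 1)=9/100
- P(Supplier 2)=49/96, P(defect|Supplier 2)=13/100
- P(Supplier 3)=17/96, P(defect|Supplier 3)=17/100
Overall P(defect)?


P(B) = Σ P(B|Aᵢ)×P(Aᵢ)
  9/100×5/16 = 9/320
  13/100×49/96 = 637/9600
  17/100×17/96 = 289/9600
Sum = 299/2400

P(defect) = 299/2400 ≈ 12.46%


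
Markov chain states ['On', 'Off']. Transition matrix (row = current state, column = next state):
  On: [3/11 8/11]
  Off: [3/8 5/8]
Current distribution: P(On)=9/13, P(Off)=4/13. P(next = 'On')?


P(next=On) = Σᵢ P(now=i)×P(i→On)
= 9/13×3/11 + 4/13×3/8
= 27/143 + 3/26 = 87/286

P = 87/286 ≈ 0.3042


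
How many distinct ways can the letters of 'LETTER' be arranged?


Letters: 6, freq: {'L': 1, 'E': 2, 'T': 2, 'R': 1}
6!/(1!×2!×2!×1!) = 720/4 = 180

180


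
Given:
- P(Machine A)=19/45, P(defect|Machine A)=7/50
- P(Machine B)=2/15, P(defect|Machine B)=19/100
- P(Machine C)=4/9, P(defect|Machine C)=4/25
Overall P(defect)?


P(B) = Σ P(B|Aᵢ)×P(Aᵢ)
  7/50×19/45 = 133/2250
  19/100×2/15 = 19/750
  4/25×4/9 = 16/225
Sum = 7/45

P(defect) = 7/45 ≈ 15.56%


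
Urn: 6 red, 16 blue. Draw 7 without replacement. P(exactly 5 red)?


Hypergeometric: C(6,5)×C(16,2)/C(22,7)
= 6×120/170544 = 15/3553

P(X=5) = 15/3553 ≈ 0.42%


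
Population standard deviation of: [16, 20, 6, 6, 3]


Mean = 51/5
  (16-51/5)²=841/25
  (20-51/5)²=2401/25
  (6-51/5)²=441/25
  (6-51/5)²=441/25
  (3-51/5)²=1296/25
Σ(x-μ)² = 1084/5
σ² = (1084/5)/5 = 1084/25

σ = √(1084/25) ≈ 6.5848


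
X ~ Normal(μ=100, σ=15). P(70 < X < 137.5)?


z₁=(70-100)/15=-2.0, z₂=(137.5-100)/15=2.5
P = Φ(2.5) - Φ(-2.0) = 0.993790 - 0.022750 = 0.971040 ≈ 0.9710

P(70 < X < 137.5) ≈ 0.9710


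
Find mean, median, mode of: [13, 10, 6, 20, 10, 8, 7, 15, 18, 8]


Sorted: [6, 7, 8, 8, 10, 10, 13, 15, 18, 20]
Mean = 115/10 = 23/2
Median = 10
Freq: {13: 1, 10: 2, 6: 1, 20: 1, 8: 2, 7: 1, 15: 1, 18: 1}
Mode: [8, 10]

Mean=23/2, Median=10, Mode=[8, 10]


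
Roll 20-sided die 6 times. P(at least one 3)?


P(no 3)^6 = (19/20)^6 = 47045881/64000000
P(≥1) = 1 - 47045881/64000000 = 16954119/64000000

P = 16954119/64000000 ≈ 26.49%


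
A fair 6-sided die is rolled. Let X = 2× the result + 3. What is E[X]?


E[die] = (1+6)/2 = 7/2
E[X] = 2×7/2 + 3 = 10

E[X] = 10


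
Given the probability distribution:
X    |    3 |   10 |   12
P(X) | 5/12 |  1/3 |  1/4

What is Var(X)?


E[X] = 91/12
E[X²] = 877/12
Var(X) = E[X²] - (E[X])² = 877/12 - 8281/144 = 2243/144

Var(X) = 2243/144 ≈ 15.5764


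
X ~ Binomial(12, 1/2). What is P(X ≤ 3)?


P(X ≤ 3) = Σ P(X=i) for i=0..3
P(X=0) = 1/4096
P(X=1) = 3/1024
P(X=2) = 33/2048
P(X=3) = 55/1024
Sum = 299/4096

P(X ≤ 3) = 299/4096 ≈ 7.30%


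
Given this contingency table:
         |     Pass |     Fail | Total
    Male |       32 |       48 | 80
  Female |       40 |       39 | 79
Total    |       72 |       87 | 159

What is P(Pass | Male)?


P(Pass | Male) = 32/(32+48) = 32/80 = 2/5

P(Pass|Male) = 2/5 ≈ 40.00%


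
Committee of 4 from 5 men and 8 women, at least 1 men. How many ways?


Count by #men:
  1M,3W: C(5,1)×C(8,3)=280
  2M,2W: C(5,2)×C(8,2)=280
  3M,1W: C(5,3)×C(8,1)=80
  4M,0W: C(5,4)×C(8,0)=5
Total = 645

645


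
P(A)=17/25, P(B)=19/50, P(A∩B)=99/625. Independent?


P(A)×P(B) = 323/1250
P(A∩B) = 99/625
Not equal → NOT independent

No, not independent


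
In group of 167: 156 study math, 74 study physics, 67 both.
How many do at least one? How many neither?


|A∪B| = 156+74-67 = 163
Neither = 167-163 = 4

At least one: 163; Neither: 4


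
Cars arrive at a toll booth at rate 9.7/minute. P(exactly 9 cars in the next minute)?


Poisson(λ=9.7): P(X=9) = e^(-λ)×λ^k/k!
= e^(-9.7) × 9.7^9 / 9!
≈ 6.128349505e-05 × 760231058.655 / 362880 ≈ 0.128388

P(X=9) ≈ 0.128388 ≈ 12.84%


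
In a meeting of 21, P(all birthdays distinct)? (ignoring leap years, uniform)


P(all different) = Π(365-i)/365 for i=0..20
= (365/365)×(364/365)×...×(345/365)
= 0.556312

P ≈ 0.5563 ≈ 55.63%


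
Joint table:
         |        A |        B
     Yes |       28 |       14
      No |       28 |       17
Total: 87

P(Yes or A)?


P(Yes∨A) = P(Yes) + P(A) - P(Yes∧A)
= (42 + 56 - 28)/87 = 70/87

P = 70/87 ≈ 80.46%


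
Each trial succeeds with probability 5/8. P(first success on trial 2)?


Geometric: P(X=2) = (1-p)^(k-1)×p = (3/8)^1×5/8 = 15/64

P(X=2) = 15/64 ≈ 23.44%


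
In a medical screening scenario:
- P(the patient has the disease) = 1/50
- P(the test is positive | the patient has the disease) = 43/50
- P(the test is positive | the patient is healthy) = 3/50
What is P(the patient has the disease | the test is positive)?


Using Bayes' theorem:
P(A|B) = P(B|A)·P(A) / P(B)

P(the test is positive) = 43/50 × 1/50 + 3/50 × 49/50
= 43/2500 + 147/2500 = 19/250

P(the patient has the disease|the test is positive) = (43/2500) / (19/250) = 43/190

P(the patient has the disease|the test is positive) = 43/190 ≈ 22.63%


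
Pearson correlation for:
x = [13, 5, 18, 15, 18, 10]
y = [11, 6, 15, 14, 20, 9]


n=6, Σx=79, Σy=75, Σxy=1103, Σx²=1167, Σy²=1059
r = (6×1103 - 79×75)/√((6×1167 - 79²)(6×1059 - 75²))
= 693/√(761×729) = 693/√554769 ≈ 693/744.8282 ≈ 0.9304

r ≈ 0.9304


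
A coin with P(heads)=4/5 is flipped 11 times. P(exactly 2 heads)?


Binomial: P(X=2) = C(11,2)×p^2×(1-p)^9
= 55 × 16/25 × 1/1953125 = 176/9765625

P(X=2) = 176/9765625 ≈ 0.00%


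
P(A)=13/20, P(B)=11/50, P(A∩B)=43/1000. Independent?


P(A)×P(B) = 143/1000
P(A∩B) = 43/1000
Not equal → NOT independent

No, not independent


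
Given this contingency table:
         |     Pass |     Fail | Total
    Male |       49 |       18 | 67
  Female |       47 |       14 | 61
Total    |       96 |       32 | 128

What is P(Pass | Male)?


P(Pass | Male) = 49/(49+18) = 49/67

P(Pass|Male) = 49/67 ≈ 73.13%


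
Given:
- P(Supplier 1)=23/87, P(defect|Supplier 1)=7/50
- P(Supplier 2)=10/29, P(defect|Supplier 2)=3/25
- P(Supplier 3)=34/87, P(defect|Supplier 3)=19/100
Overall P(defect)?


P(B) = Σ P(B|Aᵢ)×P(Aᵢ)
  7/50×23/87 = 161/4350
  3/25×10/29 = 6/145
  19/100×34/87 = 323/4350
Sum = 332/2175

P(defect) = 332/2175 ≈ 15.26%


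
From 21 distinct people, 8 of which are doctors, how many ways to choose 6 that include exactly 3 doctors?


Choose 3 of the 8 doctors and 3 of the other 13 people:
C(8,3)×C(13,3) = 56×286 = 16016

16016


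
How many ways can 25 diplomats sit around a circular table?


Circular arrangements of 25 distinct objects: fix one position to break rotational symmetry.
(n-1)! = 24! = 620448401733239439360000

620448401733239439360000


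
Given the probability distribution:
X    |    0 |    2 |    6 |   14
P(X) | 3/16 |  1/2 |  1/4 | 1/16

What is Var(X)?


E[X] = 27/8
E[X²] = 93/4
Var(X) = E[X²] - (E[X])² = 93/4 - 729/64 = 759/64

Var(X) = 759/64 ≈ 11.8594


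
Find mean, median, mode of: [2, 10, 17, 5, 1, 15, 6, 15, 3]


Sorted: [1, 2, 3, 5, 6, 10, 15, 15, 17]
Mean = 74/9
Median = 6
Freq: {2: 1, 10: 1, 17: 1, 5: 1, 1: 1, 15: 2, 6: 1, 3: 1}
Mode: [15]

Mean=74/9, Median=6, Mode=15


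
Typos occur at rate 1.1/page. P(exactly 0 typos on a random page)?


Poisson(λ=1.1): P(X=0) = e^(-λ)×λ^k/k!
= e^(-1.1) × 1.1^0 / 0!
≈ 0.3328710837 × 1 / 1 ≈ 0.332871

P(X=0) ≈ 0.332871 ≈ 33.29%


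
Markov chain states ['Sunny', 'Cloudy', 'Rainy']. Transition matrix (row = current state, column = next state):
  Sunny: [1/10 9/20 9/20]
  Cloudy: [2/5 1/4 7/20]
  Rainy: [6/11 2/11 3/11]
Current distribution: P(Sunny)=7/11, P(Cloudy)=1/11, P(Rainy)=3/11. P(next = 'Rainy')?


P(next=Rainy) = Σᵢ P(now=i)×P(i→Rainy)
= 7/11×9/20 + 1/11×7/20 + 3/11×3/11
= 63/220 + 7/220 + 9/121 = 95/242

P = 95/242 ≈ 0.3926


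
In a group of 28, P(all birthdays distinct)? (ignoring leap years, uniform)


P(all different) = Π(365-i)/365 for i=0..27
= (365/365)×(364/365)×...×(338/365)
= 0.345539

P ≈ 0.3455 ≈ 34.55%


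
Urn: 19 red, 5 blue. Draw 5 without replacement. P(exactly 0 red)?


Hypergeometric: C(19,0)×C(5,5)/C(24,5)
= 1×1/42504 = 1/42504

P(X=0) = 1/42504 ≈ 0.00%


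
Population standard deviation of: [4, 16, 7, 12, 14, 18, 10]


Mean = 81/7
  (4-81/7)²=2809/49
  (16-81/7)²=961/49
  (7-81/7)²=1024/49
  (12-81/7)²=9/49
  (14-81/7)²=289/49
  (18-81/7)²=2025/49
  (10-81/7)²=121/49
Σ(x-μ)² = 1034/7
σ² = (1034/7)/7 = 1034/49

σ = √(1034/49) ≈ 4.5937


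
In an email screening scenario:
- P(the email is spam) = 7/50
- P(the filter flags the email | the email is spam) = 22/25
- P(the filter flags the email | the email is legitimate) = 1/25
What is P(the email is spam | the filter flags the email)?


Using Bayes' theorem:
P(A|B) = P(B|A)·P(A) / P(B)

P(the filter flags the email) = 22/25 × 7/50 + 1/25 × 43/50
= 77/625 + 43/1250 = 197/1250

P(the email is spam|the filter flags the email) = (77/625) / (197/1250) = 154/197

P(the email is spam|the filter flags the email) = 154/197 ≈ 78.17%


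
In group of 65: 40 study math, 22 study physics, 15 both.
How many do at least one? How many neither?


|A∪B| = 40+22-15 = 47
Neither = 65-47 = 18

At least one: 47; Neither: 18


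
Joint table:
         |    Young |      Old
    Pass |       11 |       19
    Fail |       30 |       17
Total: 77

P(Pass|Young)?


P(Pass|Young) = 11/(11+30) = 11/41

P = 11/41 ≈ 26.83%


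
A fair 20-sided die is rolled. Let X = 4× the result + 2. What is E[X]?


E[die] = (1+20)/2 = 21/2
E[X] = 4×21/2 + 2 = 44

E[X] = 44


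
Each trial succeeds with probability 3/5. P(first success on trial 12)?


Geometric: P(X=12) = (1-p)^(k-1)×p = (2/5)^11×3/5 = 6144/244140625

P(X=12) = 6144/244140625 ≈ 0.00%


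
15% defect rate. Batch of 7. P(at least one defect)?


P(all good) = (17/20)^7 = 410338673/1280000000
P(≥1 defect) = 869661327/1280000000

P = 869661327/1280000000 ≈ 67.94%


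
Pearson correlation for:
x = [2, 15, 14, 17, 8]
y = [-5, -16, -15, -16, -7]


n=5, Σx=56, Σy=-59, Σxy=-788, Σx²=778, Σy²=811
r = (5×(-788) - 56×(-59))/√((5×778 - 56²)(5×811 - (-59)²))
= -636/√(754×574) = -636/√432796 ≈ -636/657.8723 ≈ -0.9668

r ≈ -0.9668


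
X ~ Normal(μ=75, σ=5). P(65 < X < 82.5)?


z₁=(65-75)/5=-2.0, z₂=(82.5-75)/5=1.5
P = Φ(1.5) - Φ(-2.0) = 0.933193 - 0.022750 = 0.910443 ≈ 0.9104

P(65 < X < 82.5) ≈ 0.9104


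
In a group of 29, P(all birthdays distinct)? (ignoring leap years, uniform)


P(all different) = Π(365-i)/365 for i=0..28
= (365/365)×(364/365)×...×(337/365)
= 0.319031

P ≈ 0.3190 ≈ 31.90%


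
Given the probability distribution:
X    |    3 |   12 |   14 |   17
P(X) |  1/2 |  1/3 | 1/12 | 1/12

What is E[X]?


E[X] = Σ x·P(X=x)
= (3)×(1/2) + (12)×(1/3) + (14)×(1/12) + (17)×(1/12)
= 97/12

E[X] = 97/12


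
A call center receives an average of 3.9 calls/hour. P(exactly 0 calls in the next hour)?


Poisson(λ=3.9): P(X=0) = e^(-λ)×λ^k/k!
= e^(-3.9) × 3.9^0 / 0!
≈ 0.02024191145 × 1 / 1 ≈ 0.020242

P(X=0) ≈ 0.020242 ≈ 2.02%


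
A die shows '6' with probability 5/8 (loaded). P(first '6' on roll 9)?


Geometric: P(X=9) = (1-p)^(k-1)×p = (3/8)^8×5/8 = 32805/134217728

P(X=9) = 32805/134217728 ≈ 0.02%


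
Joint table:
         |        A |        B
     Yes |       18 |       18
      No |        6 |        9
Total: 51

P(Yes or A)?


P(Yes∨A) = P(Yes) + P(A) - P(Yes∧A)
= (36 + 24 - 18)/51 = 42/51 = 14/17

P = 14/17 ≈ 82.35%


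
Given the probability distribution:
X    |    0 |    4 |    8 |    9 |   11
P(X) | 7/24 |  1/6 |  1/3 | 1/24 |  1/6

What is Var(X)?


E[X] = 133/24
E[X²] = 1141/24
Var(X) = E[X²] - (E[X])² = 1141/24 - 17689/576 = 9695/576

Var(X) = 9695/576 ≈ 16.8316


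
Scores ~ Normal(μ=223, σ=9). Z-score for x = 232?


z = (x - μ)/σ = (232 - 223)/9 = 1.0

z = 1.0


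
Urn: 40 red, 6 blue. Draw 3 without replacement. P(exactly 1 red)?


Hypergeometric: C(40,1)×C(6,2)/C(46,3)
= 40×15/15180 = 10/253

P(X=1) = 10/253 ≈ 3.95%


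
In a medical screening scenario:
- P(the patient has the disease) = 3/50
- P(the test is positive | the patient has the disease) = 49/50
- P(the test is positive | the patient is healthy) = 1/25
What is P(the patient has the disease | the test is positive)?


Using Bayes' theorem:
P(A|B) = P(B|A)·P(A) / P(B)

P(the test is positive) = 49/50 × 3/50 + 1/25 × 47/50
= 147/2500 + 47/1250 = 241/2500

P(the patient has the disease|the test is positive) = (147/2500) / (241/2500) = 147/241

P(the patient has the disease|the test is positive) = 147/241 ≈ 61.00%


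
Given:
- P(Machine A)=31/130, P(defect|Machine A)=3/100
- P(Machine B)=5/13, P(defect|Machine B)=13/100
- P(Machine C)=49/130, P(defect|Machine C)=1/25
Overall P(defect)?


P(B) = Σ P(B|Aᵢ)×P(Aᵢ)
  3/100×31/130 = 93/13000
  13/100×5/13 = 1/20
  1/25×49/130 = 49/3250
Sum = 939/13000

P(defect) = 939/13000 ≈ 7.22%


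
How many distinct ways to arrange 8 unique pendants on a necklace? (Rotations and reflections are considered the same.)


Free circular arrangements: rotations and reflections both identified.
(n-1)!/2 = 7!/2 = 5040/2 = 2520

2520


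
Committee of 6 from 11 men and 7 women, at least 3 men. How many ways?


Count by #men:
  3M,3W: C(11,3)×C(7,3)=5775
  4M,2W: C(11,4)×C(7,2)=6930
  5M,1W: C(11,5)×C(7,1)=3234
  6M,0W: C(11,6)×C(7,0)=462
Total = 16401

16401


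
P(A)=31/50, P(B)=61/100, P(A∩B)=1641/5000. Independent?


P(A)×P(B) = 1891/5000
P(A∩B) = 1641/5000
Not equal → NOT independent

No, not independent


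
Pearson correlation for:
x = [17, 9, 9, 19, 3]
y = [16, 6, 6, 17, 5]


n=5, Σx=57, Σy=50, Σxy=718, Σx²=821, Σy²=642
r = (5×718 - 57×50)/√((5×821 - 57²)(5×642 - 50²))
= 740/√(856×710) = 740/√607760 ≈ 740/779.5896 ≈ 0.9492

r ≈ 0.9492


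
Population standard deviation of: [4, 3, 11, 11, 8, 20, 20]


Mean = 77/7 = 11
  (4-11)²=49
  (3-11)²=64
  (11-11)²=0
  (11-11)²=0
  (8-11)²=9
  (20-11)²=81
  (20-11)²=81
Σ(x-μ)² = 284
σ² = 284/7

σ = √(284/7) ≈ 6.3696


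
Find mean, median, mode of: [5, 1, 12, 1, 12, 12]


Sorted: [1, 1, 5, 12, 12, 12]
Mean = 43/6
Median = 17/2
Freq: {5: 1, 1: 2, 12: 3}
Mode: [12]

Mean=43/6, Median=17/2, Mode=12


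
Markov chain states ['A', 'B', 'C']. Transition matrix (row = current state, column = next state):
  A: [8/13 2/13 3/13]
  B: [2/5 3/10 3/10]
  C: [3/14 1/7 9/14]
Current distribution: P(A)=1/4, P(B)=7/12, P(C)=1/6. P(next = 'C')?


P(next=C) = Σᵢ P(now=i)×P(i→C)
= 1/4×3/13 + 7/12×3/10 + 1/6×9/14
= 3/52 + 7/40 + 3/28 = 1237/3640

P = 1237/3640 ≈ 0.3398


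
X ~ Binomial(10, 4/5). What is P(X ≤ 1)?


P(X ≤ 1) = Σ P(X=i) for i=0..1
P(X=0) = 1/9765625
P(X=1) = 8/1953125
Sum = 41/9765625

P(X ≤ 1) = 41/9765625 ≈ 0.00%


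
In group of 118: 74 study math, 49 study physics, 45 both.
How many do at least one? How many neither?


|A∪B| = 74+49-45 = 78
Neither = 118-78 = 40

At least one: 78; Neither: 40


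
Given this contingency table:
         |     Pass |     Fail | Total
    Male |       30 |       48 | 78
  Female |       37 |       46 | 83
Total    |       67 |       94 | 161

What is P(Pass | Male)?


P(Pass | Male) = 30/(30+48) = 30/78 = 5/13

P(Pass|Male) = 5/13 ≈ 38.46%


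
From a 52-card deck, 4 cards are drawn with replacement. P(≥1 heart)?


P(not a heart) = 39/52 = 3/4
P(none in 4 draws) = (3/4)^4 = 81/256
P(≥1 heart) = 1 - 81/256 = 175/256

P = 175/256 ≈ 68.36%


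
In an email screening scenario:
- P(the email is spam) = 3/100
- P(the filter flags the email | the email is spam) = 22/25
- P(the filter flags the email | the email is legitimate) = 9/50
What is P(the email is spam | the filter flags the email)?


Using Bayes' theorem:
P(A|B) = P(B|A)·P(A) / P(B)

P(the filter flags the email) = 22/25 × 3/100 + 9/50 × 97/100
= 33/1250 + 873/5000 = 201/1000

P(the email is spam|the filter flags the email) = (33/1250) / (201/1000) = 44/335

P(the email is spam|the filter flags the email) = 44/335 ≈ 13.13%


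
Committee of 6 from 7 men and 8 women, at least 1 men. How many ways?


Count by #men:
  1M,5W: C(7,1)×C(8,5)=392
  2M,4W: C(7,2)×C(8,4)=1470
  3M,3W: C(7,3)×C(8,3)=1960
  4M,2W: C(7,4)×C(8,2)=980
  5M,1W: C(7,5)×C(8,1)=168
  6M,0W: C(7,6)×C(8,0)=7
Total = 4977

4977


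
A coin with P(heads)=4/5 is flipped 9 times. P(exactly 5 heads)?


Binomial: P(X=5) = C(9,5)×p^5×(1-p)^4
= 126 × 1024/3125 × 1/625 = 129024/1953125

P(X=5) = 129024/1953125 ≈ 6.61%


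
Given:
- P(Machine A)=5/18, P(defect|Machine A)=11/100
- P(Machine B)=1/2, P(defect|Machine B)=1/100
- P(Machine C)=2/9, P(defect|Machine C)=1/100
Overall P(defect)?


P(B) = Σ P(B|Aᵢ)×P(Aᵢ)
  11/100×5/18 = 11/360
  1/100×1/2 = 1/200
  1/100×2/9 = 1/450
Sum = 17/450

P(defect) = 17/450 ≈ 3.78%


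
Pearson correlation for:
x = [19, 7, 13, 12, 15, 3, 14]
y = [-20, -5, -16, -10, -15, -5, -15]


n=7, Σx=83, Σy=-86, Σxy=-1193, Σx²=1153, Σy²=1256
r = (7×(-1193) - 83×(-86))/√((7×1153 - 83²)(7×1256 - (-86)²))
= -1213/√(1182×1396) = -1213/√1650072 ≈ -1213/1284.5513 ≈ -0.9443

r ≈ -0.9443


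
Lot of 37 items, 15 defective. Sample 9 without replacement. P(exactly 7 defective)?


Hypergeometric: C(15,7)×C(22,2)/C(37,9)
= 6435×231/124403620 = 27027/2261884

P(X=7) = 27027/2261884 ≈ 1.19%


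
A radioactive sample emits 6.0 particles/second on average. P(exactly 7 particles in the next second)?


Poisson(λ=6.0): P(X=7) = e^(-λ)×λ^k/k!
= e^(-6.0) × 6.0^7 / 7!
≈ 0.002478752177 × 279936 / 5040 ≈ 0.137677

P(X=7) ≈ 0.137677 ≈ 13.77%


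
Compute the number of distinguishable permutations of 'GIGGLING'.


Letters: 8, freq: {'G': 4, 'I': 2, 'L': 1, 'N': 1}
8!/(4!×2!×1!×1!) = 40320/48 = 840

840


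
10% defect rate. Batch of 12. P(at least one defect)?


P(all good) = (9/10)^12 = 282429536481/1000000000000
P(≥1 defect) = 717570463519/1000000000000

P = 717570463519/1000000000000 ≈ 71.76%


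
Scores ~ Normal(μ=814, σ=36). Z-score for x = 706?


z = (x - μ)/σ = (706 - 814)/36 = -3.0

z = -3.0


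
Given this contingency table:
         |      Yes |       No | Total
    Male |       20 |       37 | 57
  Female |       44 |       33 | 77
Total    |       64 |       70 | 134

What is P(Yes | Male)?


P(Yes | Male) = 20/(20+37) = 20/57

P(Yes|Male) = 20/57 ≈ 35.09%


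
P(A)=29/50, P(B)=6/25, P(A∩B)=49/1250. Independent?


P(A)×P(B) = 87/625
P(A∩B) = 49/1250
Not equal → NOT independent

No, not independent


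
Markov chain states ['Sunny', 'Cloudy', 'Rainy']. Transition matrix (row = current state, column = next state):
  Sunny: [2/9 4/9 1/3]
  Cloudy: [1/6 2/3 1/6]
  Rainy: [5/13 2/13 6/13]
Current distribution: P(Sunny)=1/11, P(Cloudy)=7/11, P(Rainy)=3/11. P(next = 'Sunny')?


P(next=Sunny) = Σᵢ P(now=i)×P(i→Sunny)
= 1/11×2/9 + 7/11×1/6 + 3/11×5/13
= 2/99 + 7/66 + 15/143 = 595/2574

P = 595/2574 ≈ 0.2312


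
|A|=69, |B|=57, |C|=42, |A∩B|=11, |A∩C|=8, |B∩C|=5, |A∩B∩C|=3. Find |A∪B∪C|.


|A∪B∪C| = 69+57+42-11-8-5+3 = 147

|A∪B∪C| = 147


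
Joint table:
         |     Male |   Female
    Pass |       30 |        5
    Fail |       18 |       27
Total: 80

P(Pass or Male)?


P(Pass∨Male) = P(Pass) + P(Male) - P(Pass∧Male)
= (35 + 48 - 30)/80 = 53/80

P = 53/80 ≈ 66.25%


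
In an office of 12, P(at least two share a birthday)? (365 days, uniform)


P(all different) = Π(365-i)/365 for i=0..11
= 0.832975
P(match) = 1 - 0.832975 = 0.167025

P ≈ 0.1670 ≈ 16.70%


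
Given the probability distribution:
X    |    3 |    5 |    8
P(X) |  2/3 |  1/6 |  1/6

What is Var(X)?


E[X] = 25/6
E[X²] = 125/6
Var(X) = E[X²] - (E[X])² = 125/6 - 625/36 = 125/36

Var(X) = 125/36 ≈ 3.4722


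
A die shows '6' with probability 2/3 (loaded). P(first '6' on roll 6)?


Geometric: P(X=6) = (1-p)^(k-1)×p = (1/3)^5×2/3 = 2/729

P(X=6) = 2/729 ≈ 0.27%


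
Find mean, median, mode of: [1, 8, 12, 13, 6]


Sorted: [1, 6, 8, 12, 13]
Mean = 40/5 = 8
Median = 8
Freq: {1: 1, 8: 1, 12: 1, 13: 1, 6: 1}
Mode: No mode

Mean=8, Median=8, Mode=No mode


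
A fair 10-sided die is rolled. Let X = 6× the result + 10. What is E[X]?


E[die] = (1+10)/2 = 11/2
E[X] = 6×11/2 + 10 = 43

E[X] = 43


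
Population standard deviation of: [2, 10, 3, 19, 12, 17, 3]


Mean = 66/7
  (2-66/7)²=2704/49
  (10-66/7)²=16/49
  (3-66/7)²=2025/49
  (19-66/7)²=4489/49
  (12-66/7)²=324/49
  (17-66/7)²=2809/49
  (3-66/7)²=2025/49
Σ(x-μ)² = 2056/7
σ² = (2056/7)/7 = 2056/49

σ = √(2056/49) ≈ 6.4776


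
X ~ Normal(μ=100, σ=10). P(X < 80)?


z = (80-100)/10 = -2.0
P(Z < -2.0) = 0.0228

P(X < 80) ≈ 0.0228


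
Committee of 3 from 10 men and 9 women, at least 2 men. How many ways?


Count by #men:
  2M,1W: C(10,2)×C(9,1)=405
  3M,0W: C(10,3)×C(9,0)=120
Total = 525

525


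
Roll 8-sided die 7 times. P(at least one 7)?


P(no 7)^7 = (7/8)^7 = 823543/2097152
P(≥1) = 1 - 823543/2097152 = 1273609/2097152

P = 1273609/2097152 ≈ 60.73%


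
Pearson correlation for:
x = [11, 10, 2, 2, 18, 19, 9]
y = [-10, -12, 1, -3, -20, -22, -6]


n=7, Σx=71, Σy=-72, Σxy=-1066, Σx²=995, Σy²=1174
r = (7×(-1066) - 71×(-72))/√((7×995 - 71²)(7×1174 - (-72)²))
= -2350/√(1924×3034) = -2350/√5837416 ≈ -2350/2416.0745 ≈ -0.9727

r ≈ -0.9727


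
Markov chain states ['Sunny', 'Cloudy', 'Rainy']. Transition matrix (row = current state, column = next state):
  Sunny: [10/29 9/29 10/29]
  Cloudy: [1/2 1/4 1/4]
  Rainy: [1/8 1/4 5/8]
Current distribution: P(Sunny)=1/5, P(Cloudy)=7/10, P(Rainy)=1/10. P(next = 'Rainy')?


P(next=Rainy) = Σᵢ P(now=i)×P(i→Rainy)
= 1/5×10/29 + 7/10×1/4 + 1/10×5/8
= 2/29 + 7/40 + 1/16 = 711/2320

P = 711/2320 ≈ 0.3065


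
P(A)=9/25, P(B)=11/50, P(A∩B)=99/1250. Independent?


P(A)×P(B) = 99/1250
P(A∩B) = 99/1250
Equal ✓ → Independent

Yes, independent


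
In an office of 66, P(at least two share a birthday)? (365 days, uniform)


P(all different) = Π(365-i)/365 for i=0..65
= 0.001904
P(match) = 1 - 0.001904 = 0.998096

P ≈ 0.9981 ≈ 99.81%


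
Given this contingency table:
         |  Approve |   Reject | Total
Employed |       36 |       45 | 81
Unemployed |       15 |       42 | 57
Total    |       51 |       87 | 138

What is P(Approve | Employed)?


P(Approve | Employed) = 36/(36+45) = 36/81 = 4/9

P(Approve|Employed) = 4/9 ≈ 44.44%


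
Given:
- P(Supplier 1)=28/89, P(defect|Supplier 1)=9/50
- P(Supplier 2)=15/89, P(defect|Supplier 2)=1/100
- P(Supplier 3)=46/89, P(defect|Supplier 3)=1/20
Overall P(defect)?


P(B) = Σ P(B|Aᵢ)×P(Aᵢ)
  9/50×28/89 = 126/2225
  1/100×15/89 = 3/1780
  1/20×46/89 = 23/890
Sum = 749/8900

P(defect) = 749/8900 ≈ 8.42%


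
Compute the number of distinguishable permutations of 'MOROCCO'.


Letters: 7, freq: {'M': 1, 'O': 3, 'R': 1, 'C': 2}
7!/(1!×3!×1!×2!) = 5040/12 = 420

420


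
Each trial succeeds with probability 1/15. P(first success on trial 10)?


Geometric: P(X=10) = (1-p)^(k-1)×p = (14/15)^9×1/15 = 20661046784/576650390625

P(X=10) = 20661046784/576650390625 ≈ 3.58%


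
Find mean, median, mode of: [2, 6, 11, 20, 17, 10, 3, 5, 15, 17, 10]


Sorted: [2, 3, 5, 6, 10, 10, 11, 15, 17, 17, 20]
Mean = 116/11
Median = 10
Freq: {2: 1, 6: 1, 11: 1, 20: 1, 17: 2, 10: 2, 3: 1, 5: 1, 15: 1}
Mode: [10, 17]

Mean=116/11, Median=10, Mode=[10, 17]


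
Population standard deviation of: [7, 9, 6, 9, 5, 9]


Mean = 45/6 = 15/2
  (7-15/2)²=1/4
  (9-15/2)²=9/4
  (6-15/2)²=9/4
  (9-15/2)²=9/4
  (5-15/2)²=25/4
  (9-15/2)²=9/4
Σ(x-μ)² = 31/2
σ² = (31/2)/6 = 31/12

σ = √(31/12) ≈ 1.6073


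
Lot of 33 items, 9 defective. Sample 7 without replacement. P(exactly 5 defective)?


Hypergeometric: C(9,5)×C(24,2)/C(33,7)
= 126×276/4272048 = 161/19778

P(X=5) = 161/19778 ≈ 0.81%


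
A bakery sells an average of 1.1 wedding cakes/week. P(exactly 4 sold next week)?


Poisson(λ=1.1): P(X=4) = e^(-λ)×λ^k/k!
= e^(-1.1) × 1.1^4 / 4!
≈ 0.3328710837 × 1.4641 / 24 ≈ 0.020307

P(X=4) ≈ 0.020307 ≈ 2.03%


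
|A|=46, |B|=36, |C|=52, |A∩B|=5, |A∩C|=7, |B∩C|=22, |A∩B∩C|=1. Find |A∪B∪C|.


|A∪B∪C| = 46+36+52-5-7-22+1 = 101

|A∪B∪C| = 101


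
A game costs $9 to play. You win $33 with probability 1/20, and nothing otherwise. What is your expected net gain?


E[gain] = (33-9)×1/20 + (-9)×19/20
= 6/5 - 171/20 = -147/20

Expected net gain = $-147/20 ≈ $-7.35


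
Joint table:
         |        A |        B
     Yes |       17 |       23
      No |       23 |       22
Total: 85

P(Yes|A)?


P(Yes|A) = 17/(17+23) = 17/40

P = 17/40 ≈ 42.50%


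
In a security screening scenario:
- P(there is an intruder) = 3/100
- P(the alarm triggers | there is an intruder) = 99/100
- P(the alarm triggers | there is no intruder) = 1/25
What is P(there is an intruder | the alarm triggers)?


Using Bayes' theorem:
P(A|B) = P(B|A)·P(A) / P(B)

P(the alarm triggers) = 99/100 × 3/100 + 1/25 × 97/100
= 297/10000 + 97/2500 = 137/2000

P(there is an intruder|the alarm triggers) = (297/10000) / (137/2000) = 297/685

P(there is an intruder|the alarm triggers) = 297/685 ≈ 43.36%


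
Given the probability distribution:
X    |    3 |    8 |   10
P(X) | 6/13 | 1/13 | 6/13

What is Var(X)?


E[X] = 86/13
E[X²] = 718/13
Var(X) = E[X²] - (E[X])² = 718/13 - 7396/169 = 1938/169

Var(X) = 1938/169 ≈ 11.4675


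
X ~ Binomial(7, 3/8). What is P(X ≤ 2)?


P(X ≤ 2) = Σ P(X=i) for i=0..2
P(X=0) = 78125/2097152
P(X=1) = 328125/2097152
P(X=2) = 590625/2097152
Sum = 996875/2097152

P(X ≤ 2) = 996875/2097152 ≈ 47.53%


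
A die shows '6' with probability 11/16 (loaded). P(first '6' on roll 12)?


Geometric: P(X=12) = (1-p)^(k-1)×p = (5/16)^11×11/16 = 537109375/281474976710656

P(X=12) = 537109375/281474976710656 ≈ 0.00%


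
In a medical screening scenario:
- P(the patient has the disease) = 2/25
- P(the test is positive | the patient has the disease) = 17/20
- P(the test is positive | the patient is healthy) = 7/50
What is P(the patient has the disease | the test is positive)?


Using Bayes' theorem:
P(A|B) = P(B|A)·P(A) / P(B)

P(the test is positive) = 17/20 × 2/25 + 7/50 × 23/25
= 17/250 + 161/1250 = 123/625

P(the patient has the disease|the test is positive) = (17/250) / (123/625) = 85/246

P(the patient has the disease|the test is positive) = 85/246 ≈ 34.55%


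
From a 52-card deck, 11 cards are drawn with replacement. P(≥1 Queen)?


P(not a Queen) = 48/52 = 12/13
P(none in 11 draws) = (12/13)^11 = 743008370688/1792160394037
P(≥1 Queen) = 1 - 743008370688/1792160394037 = 1049152023349/1792160394037

P = 1049152023349/1792160394037 ≈ 58.54%


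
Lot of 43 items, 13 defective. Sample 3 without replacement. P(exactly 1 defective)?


Hypergeometric: C(13,1)×C(30,2)/C(43,3)
= 13×435/12341 = 5655/12341

P(X=1) = 5655/12341 ≈ 45.82%


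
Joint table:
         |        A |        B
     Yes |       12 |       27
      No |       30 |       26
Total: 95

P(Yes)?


P(Yes) = (12+27)/95 = 39/95

P(Yes) = 39/95 ≈ 41.05%


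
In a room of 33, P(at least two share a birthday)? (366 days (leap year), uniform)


P(all different) = Π(366-i)/366 for i=0..32
= 0.225976
P(match) = 1 - 0.225976 = 0.774024

P ≈ 0.7740 ≈ 77.40%


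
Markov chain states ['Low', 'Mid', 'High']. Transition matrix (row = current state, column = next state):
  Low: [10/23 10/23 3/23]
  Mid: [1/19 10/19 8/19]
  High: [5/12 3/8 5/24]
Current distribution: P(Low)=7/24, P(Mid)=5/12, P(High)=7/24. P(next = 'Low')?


P(next=Low) = Σᵢ P(now=i)×P(i→Low)
= 7/24×10/23 + 5/12×1/19 + 7/24×5/12
= 35/276 + 5/228 + 35/288 = 34015/125856

P = 34015/125856 ≈ 0.2703


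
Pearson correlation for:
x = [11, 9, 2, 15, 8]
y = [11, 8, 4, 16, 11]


n=5, Σx=45, Σy=50, Σxy=529, Σx²=495, Σy²=578
r = (5×529 - 45×50)/√((5×495 - 45²)(5×578 - 50²))
= 395/√(450×390) = 395/√175500 ≈ 395/418.9272 ≈ 0.9429

r ≈ 0.9429


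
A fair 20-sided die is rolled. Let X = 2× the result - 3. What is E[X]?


E[die] = (1+20)/2 = 21/2
E[X] = 2×21/2 - 3 = 18

E[X] = 18


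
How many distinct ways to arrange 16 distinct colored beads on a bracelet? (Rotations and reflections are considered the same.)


Free circular arrangements: rotations and reflections both identified.
(n-1)!/2 = 15!/2 = 1307674368000/2 = 653837184000

653837184000


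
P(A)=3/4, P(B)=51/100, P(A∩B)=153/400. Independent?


P(A)×P(B) = 153/400
P(A∩B) = 153/400
Equal ✓ → Independent

Yes, independent


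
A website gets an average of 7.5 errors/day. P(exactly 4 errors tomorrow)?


Poisson(λ=7.5): P(X=4) = e^(-λ)×λ^k/k!
= e^(-7.5) × 7.5^4 / 4!
≈ 0.0005530843701 × 3164.0625 / 24 ≈ 0.072916

P(X=4) ≈ 0.072916 ≈ 7.29%


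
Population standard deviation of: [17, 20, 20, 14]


Mean = 71/4
  (17-71/4)²=9/16
  (20-71/4)²=81/16
  (20-71/4)²=81/16
  (14-71/4)²=225/16
Σ(x-μ)² = 99/4
σ² = (99/4)/4 = 99/16

σ = √(99/16) ≈ 2.4875


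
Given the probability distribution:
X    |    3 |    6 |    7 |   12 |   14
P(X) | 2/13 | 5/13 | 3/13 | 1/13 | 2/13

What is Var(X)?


E[X] = 97/13
E[X²] = 881/13
Var(X) = E[X²] - (E[X])² = 881/13 - 9409/169 = 2044/169

Var(X) = 2044/169 ≈ 12.0947


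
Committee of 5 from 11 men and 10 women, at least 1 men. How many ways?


Count by #men:
  1M,4W: C(11,1)×C(10,4)=2310
  2M,3W: C(11,2)×C(10,3)=6600
  3M,2W: C(11,3)×C(10,2)=7425
  4M,1W: C(11,4)×C(10,1)=3300
  5M,0W: C(11,5)×C(10,0)=462
Total = 20097

20097


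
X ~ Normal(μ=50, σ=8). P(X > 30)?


z = (30-50)/8 = -2.5
P(X > 30) = 1 - P(Z ≤ -2.5) = 1 - 0.0062 = 0.9938

P(X > 30) ≈ 0.9938


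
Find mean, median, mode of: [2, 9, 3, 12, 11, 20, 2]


Sorted: [2, 2, 3, 9, 11, 12, 20]
Mean = 59/7
Median = 9
Freq: {2: 2, 9: 1, 3: 1, 12: 1, 11: 1, 20: 1}
Mode: [2]

Mean=59/7, Median=9, Mode=2


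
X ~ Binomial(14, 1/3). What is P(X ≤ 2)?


P(X ≤ 2) = Σ P(X=i) for i=0..2
P(X=0) = 16384/4782969
P(X=1) = 114688/4782969
P(X=2) = 372736/4782969
Sum = 167936/1594323

P(X ≤ 2) = 167936/1594323 ≈ 10.53%


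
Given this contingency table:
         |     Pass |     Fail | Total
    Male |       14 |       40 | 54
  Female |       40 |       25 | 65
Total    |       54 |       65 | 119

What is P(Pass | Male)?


P(Pass | Male) = 14/(14+40) = 14/54 = 7/27

P(Pass|Male) = 7/27 ≈ 25.93%


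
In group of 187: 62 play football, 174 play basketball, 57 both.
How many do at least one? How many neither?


|A∪B| = 62+174-57 = 179
Neither = 187-179 = 8

At least one: 179; Neither: 8


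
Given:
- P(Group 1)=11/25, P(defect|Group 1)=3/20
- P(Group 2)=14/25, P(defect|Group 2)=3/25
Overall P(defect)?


P(B) = Σ P(B|Aᵢ)×P(Aᵢ)
  3/20×11/25 = 33/500
  3/25×14/25 = 42/625
Sum = 333/2500

P(defect) = 333/2500 ≈ 13.32%


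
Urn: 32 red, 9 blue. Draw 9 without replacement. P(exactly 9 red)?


Hypergeometric: C(32,9)×C(9,0)/C(41,9)
= 28048800×1/350343565 = 431520/5389901

P(X=9) = 431520/5389901 ≈ 8.01%


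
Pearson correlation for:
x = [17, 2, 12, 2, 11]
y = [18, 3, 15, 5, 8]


n=5, Σx=44, Σy=49, Σxy=590, Σx²=562, Σy²=647
r = (5×590 - 44×49)/√((5×562 - 44²)(5×647 - 49²))
= 794/√(874×834) = 794/√728916 ≈ 794/853.7658 ≈ 0.9300

r ≈ 0.9300


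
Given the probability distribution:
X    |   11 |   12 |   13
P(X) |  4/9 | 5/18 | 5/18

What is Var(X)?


E[X] = 71/6
E[X²] = 2533/18
Var(X) = E[X²] - (E[X])² = 2533/18 - 5041/36 = 25/36

Var(X) = 25/36 ≈ 0.6944


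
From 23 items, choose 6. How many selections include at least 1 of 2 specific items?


Complement: C(23,6) - C(21,6) = 100947 - 54264 = 46683

46683


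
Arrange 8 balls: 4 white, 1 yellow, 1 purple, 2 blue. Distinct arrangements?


8!/(4!×1!×1!×2!) = 840

840


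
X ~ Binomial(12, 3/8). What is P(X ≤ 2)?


P(X ≤ 2) = Σ P(X=i) for i=0..2
P(X=0) = 244140625/68719476736
P(X=1) = 439453125/17179869184
P(X=2) = 2900390625/34359738368
Sum = 7802734375/68719476736

P(X ≤ 2) = 7802734375/68719476736 ≈ 11.35%


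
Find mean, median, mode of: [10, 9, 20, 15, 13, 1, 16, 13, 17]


Sorted: [1, 9, 10, 13, 13, 15, 16, 17, 20]
Mean = 114/9 = 38/3
Median = 13
Freq: {10: 1, 9: 1, 20: 1, 15: 1, 13: 2, 1: 1, 16: 1, 17: 1}
Mode: [13]

Mean=38/3, Median=13, Mode=13


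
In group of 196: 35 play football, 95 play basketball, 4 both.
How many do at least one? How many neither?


|A∪B| = 35+95-4 = 126
Neither = 196-126 = 70

At least one: 126; Neither: 70


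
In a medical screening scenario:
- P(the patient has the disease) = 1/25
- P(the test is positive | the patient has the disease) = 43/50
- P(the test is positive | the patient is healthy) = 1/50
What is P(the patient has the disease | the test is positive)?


Using Bayes' theorem:
P(A|B) = P(B|A)·P(A) / P(B)

P(the test is positive) = 43/50 × 1/25 + 1/50 × 24/25
= 43/1250 + 12/625 = 67/1250

P(the patient has the disease|the test is positive) = (43/1250) / (67/1250) = 43/67

P(the patient has the disease|the test is positive) = 43/67 ≈ 64.18%
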